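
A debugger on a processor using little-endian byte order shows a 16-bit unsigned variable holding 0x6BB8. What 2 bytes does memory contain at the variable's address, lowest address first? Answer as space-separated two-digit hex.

Split into bytes (most-significant first): 6B B8.
Little-endian stores the least-significant byte at the lowest address.
So at ascending addresses the bytes are B8 6B.

B8 6B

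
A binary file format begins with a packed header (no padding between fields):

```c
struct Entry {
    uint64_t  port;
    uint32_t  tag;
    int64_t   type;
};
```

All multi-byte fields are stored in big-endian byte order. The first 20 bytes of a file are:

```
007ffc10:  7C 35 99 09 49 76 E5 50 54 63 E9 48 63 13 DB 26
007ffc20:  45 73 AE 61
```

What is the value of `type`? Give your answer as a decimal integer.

7139290791732817505

`type` follows `port` (8 B), `tag` (4 B), so it starts at offset 8 + 4 = 12 and occupies 8 bytes.
Bytes at offsets 12..19: 63 13 DB 26 45 73 AE 61.
Big-endian: lowest address holds the most-significant byte.
The bytes are already most-significant first: 0x6313DB264573AE61.
0x6313DB264573AE61 = 7139290791732817505.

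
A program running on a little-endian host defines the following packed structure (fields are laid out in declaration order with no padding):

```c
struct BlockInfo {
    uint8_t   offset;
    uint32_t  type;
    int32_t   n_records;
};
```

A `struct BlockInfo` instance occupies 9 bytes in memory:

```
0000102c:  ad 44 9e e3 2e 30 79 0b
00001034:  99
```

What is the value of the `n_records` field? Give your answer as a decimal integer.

`n_records` follows `offset` (1 B), `type` (4 B), so it starts at offset 1 + 4 = 5 and occupies 4 bytes.
Bytes at offsets 5..8: 30 79 0B 99.
Little-endian stores the least-significant byte at the lowest address.
Reassemble most-significant byte first: 99 0B 79 30 → 0x990B7930.
Top bit is set, so as a signed 32-bit value this is 0x990B7930 − 2^32 = -1727301328.

-1727301328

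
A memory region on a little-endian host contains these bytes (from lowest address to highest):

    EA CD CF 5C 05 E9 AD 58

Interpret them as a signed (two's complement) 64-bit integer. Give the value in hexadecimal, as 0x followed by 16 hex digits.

In little-endian order the low byte comes first in memory.
Reassemble most-significant byte first: 58 AD E9 05 5C CF CD EA → 0x58ADE9055CCFCDEA.

0x58ADE9055CCFCDEA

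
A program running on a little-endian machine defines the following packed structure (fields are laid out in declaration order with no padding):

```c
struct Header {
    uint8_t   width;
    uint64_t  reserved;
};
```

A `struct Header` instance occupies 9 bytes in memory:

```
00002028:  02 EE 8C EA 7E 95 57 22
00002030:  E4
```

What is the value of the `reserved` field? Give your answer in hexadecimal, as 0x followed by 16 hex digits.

0xE42257957EEA8CEE

`reserved` follows `width` (1 byte), so it starts at byte offset 1 and occupies 8 bytes.
Bytes at offsets 1..8: EE 8C EA 7E 95 57 22 E4.
Little-endian stores the least-significant byte at the lowest address.
Reassemble most-significant byte first: E4 22 57 95 7E EA 8C EE → 0xE42257957EEA8CEE.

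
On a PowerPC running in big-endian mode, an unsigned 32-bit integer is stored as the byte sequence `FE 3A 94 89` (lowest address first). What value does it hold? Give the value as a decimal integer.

Big-endian stores the most-significant byte at the lowest address.
The bytes are already most-significant first: 0xFE3A9489.
0xFE3A9489 = 4265251977.

4265251977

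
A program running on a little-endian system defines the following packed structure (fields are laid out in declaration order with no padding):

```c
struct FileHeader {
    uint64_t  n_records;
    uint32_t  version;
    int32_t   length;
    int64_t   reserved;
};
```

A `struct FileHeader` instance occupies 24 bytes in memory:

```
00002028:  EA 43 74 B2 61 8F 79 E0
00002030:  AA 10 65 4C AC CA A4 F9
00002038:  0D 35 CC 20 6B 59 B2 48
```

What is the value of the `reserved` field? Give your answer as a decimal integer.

5238347633231934733

`reserved` follows `n_records` (8 B), `version` (4 B), `length` (4 B), so it starts at offset 8 + 4 + 4 = 16 and occupies 8 bytes.
Bytes at offsets 16..23: 0D 35 CC 20 6B 59 B2 48.
Little-endian stores the least-significant byte at the lowest address.
Reassemble most-significant byte first: 48 B2 59 6B 20 CC 35 0D → 0x48B2596B20CC350D.
0x48B2596B20CC350D = 5238347633231934733.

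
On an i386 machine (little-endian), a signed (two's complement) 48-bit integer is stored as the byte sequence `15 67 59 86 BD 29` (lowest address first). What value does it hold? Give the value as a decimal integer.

45893979563797

Little-endian: lowest address holds the least-significant byte.
Reassemble most-significant byte first: 29 BD 86 59 67 15 → 0x29BD86596715.
0x29BD86596715 = 45893979563797.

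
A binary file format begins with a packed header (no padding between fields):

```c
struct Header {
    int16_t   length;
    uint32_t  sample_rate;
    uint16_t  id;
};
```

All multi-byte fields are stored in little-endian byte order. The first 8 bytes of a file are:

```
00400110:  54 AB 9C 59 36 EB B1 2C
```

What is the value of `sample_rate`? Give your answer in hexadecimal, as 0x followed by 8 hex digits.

`sample_rate` follows `length` (2 bytes), so it starts at byte offset 2 and occupies 4 bytes.
Bytes at offsets 2..5: 9C 59 36 EB.
In little-endian order the low byte comes first in memory.
Reassemble most-significant byte first: EB 36 59 9C → 0xEB36599C.

0xEB36599C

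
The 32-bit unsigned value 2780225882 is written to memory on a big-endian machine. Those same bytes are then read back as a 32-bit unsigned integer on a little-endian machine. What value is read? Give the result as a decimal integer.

1524741797

2780225882 in 32-bit hexadecimal is 0xA5B6E15A.
Stored big-endian, the bytes at ascending addresses are A5 B6 E1 5A.
Read back as little-endian, the first byte is least significant, giving 0x5AE1B6A5.
0x5AE1B6A5 = 1524741797.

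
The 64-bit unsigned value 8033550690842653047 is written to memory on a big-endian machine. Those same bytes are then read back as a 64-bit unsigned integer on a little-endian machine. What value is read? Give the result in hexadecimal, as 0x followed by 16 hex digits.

8033550690842653047 in 64-bit hexadecimal is 0x6F7CE7CA2CC53177.
Stored big-endian, the bytes at ascending addresses are 6F 7C E7 CA 2C C5 31 77.
Read back as little-endian, the first byte is least significant, giving 0x7731C52CCAE77C6F.

0x7731C52CCAE77C6F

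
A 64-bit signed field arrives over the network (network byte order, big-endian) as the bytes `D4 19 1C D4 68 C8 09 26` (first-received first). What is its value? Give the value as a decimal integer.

-3163465564634478298

Big-endian: lowest address holds the most-significant byte.
The bytes are already most-significant first: 0xD4191CD468C80926.
Top bit is set, so as a signed 64-bit value this is 0xD4191CD468C80926 − 2^64 = -3163465564634478298.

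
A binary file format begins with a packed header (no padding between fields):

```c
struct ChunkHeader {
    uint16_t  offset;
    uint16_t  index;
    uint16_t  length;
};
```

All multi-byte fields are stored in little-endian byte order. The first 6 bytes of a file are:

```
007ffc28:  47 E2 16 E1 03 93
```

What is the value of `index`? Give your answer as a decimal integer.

57622

`index` follows `offset` (2 bytes), so it starts at byte offset 2 and occupies 2 bytes.
Bytes at offsets 2..3: 16 E1.
Little-endian: lowest address holds the least-significant byte.
Reassemble most-significant byte first: E1 16 → 0xE116.
0xE116 = 57622.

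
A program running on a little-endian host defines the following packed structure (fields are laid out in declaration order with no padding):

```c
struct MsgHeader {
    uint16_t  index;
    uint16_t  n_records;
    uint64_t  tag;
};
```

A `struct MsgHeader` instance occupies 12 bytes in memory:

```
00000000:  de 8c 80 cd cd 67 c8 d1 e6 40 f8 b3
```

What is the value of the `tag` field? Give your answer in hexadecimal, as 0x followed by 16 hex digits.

0xB3F840E6D1C867CD

`tag` follows `index` (2 B), `n_records` (2 B), so it starts at offset 2 + 2 = 4 and occupies 8 bytes.
Bytes at offsets 4..11: CD 67 C8 D1 E6 40 F8 B3.
Little-endian: lowest address holds the least-significant byte.
Reassemble most-significant byte first: B3 F8 40 E6 D1 C8 67 CD → 0xB3F840E6D1C867CD.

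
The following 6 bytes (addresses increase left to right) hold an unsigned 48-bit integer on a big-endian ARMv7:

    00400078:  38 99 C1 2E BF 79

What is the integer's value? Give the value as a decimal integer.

62233022218105

Big-endian: lowest address holds the most-significant byte.
The bytes are already most-significant first: 0x3899C12EBF79.
0x3899C12EBF79 = 62233022218105.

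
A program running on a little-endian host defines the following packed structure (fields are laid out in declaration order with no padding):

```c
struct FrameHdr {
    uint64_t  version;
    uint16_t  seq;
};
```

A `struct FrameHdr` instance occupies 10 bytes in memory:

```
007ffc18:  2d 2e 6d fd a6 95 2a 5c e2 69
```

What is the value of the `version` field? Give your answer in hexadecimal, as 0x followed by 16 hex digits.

`version` is the first field, at byte offset 0, occupying 8 bytes.
Bytes at offsets 0..7: 2D 2E 6D FD A6 95 2A 5C.
Little-endian: lowest address holds the least-significant byte.
Reassemble most-significant byte first: 5C 2A 95 A6 FD 6D 2E 2D → 0x5C2A95A6FD6D2E2D.

0x5C2A95A6FD6D2E2D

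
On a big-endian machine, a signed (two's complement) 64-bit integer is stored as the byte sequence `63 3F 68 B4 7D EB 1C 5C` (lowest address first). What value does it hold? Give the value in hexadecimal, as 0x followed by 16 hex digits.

0x633F68B47DEB1C5C

Big-endian: lowest address holds the most-significant byte.
The bytes are already most-significant first: 0x633F68B47DEB1C5C.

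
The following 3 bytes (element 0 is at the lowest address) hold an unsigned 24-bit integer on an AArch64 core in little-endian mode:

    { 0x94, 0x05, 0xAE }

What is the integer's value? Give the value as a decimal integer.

Little-endian stores the least-significant byte at the lowest address.
Reassemble most-significant byte first: AE 05 94 → 0xAE0594.
0xAE0594 = 11404692.

11404692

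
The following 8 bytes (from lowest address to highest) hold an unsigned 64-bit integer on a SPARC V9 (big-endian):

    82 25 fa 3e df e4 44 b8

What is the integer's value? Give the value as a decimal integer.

9378176947020121272

Big-endian stores the most-significant byte at the lowest address.
The bytes are already most-significant first: 0x8225FA3EDFE444B8.
0x8225FA3EDFE444B8 = 9378176947020121272.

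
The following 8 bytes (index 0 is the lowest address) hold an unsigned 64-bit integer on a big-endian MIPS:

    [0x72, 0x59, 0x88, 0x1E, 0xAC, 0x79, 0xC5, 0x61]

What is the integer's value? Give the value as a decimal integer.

Big-endian stores the most-significant byte at the lowest address.
The bytes are already most-significant first: 0x7259881EAC79C561.
0x7259881EAC79C561 = 8239766658575091041.

8239766658575091041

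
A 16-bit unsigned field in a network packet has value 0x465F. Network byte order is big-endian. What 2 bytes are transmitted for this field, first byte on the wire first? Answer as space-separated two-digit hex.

Split into bytes (most-significant first): 46 5F.
In big-endian order the high byte comes first in memory.
So the memory order matches the most-significant-first order: 46 5F.

46 5F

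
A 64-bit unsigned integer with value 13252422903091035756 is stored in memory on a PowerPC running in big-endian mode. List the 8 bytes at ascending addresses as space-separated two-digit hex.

B7 EA 10 6A 7F FD FE 6C

13252422903091035756 in hexadecimal, padded to 64 bits, is 0xB7EA106A7FFDFE6C.
Split into bytes (most-significant first): B7 EA 10 6A 7F FD FE 6C.
Big-endian stores the most-significant byte at the lowest address.
So the memory order matches the most-significant-first order: B7 EA 10 6A 7F FD FE 6C.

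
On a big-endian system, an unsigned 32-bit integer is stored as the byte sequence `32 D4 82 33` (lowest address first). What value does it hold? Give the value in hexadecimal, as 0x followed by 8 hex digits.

Big-endian stores the most-significant byte at the lowest address.
The bytes are already most-significant first: 0x32D48233.

0x32D48233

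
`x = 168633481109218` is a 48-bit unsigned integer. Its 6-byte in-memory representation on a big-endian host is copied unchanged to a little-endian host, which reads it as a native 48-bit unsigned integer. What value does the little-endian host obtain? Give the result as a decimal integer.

168633481109218 in 48-bit hexadecimal is 0x995F0ABD1EE2.
Stored big-endian, the bytes at ascending addresses are 99 5F 0A BD 1E E2.
Read back as little-endian, the first byte is least significant, giving 0xE21EBD0A5F99.
0xE21EBD0A5F99 = 248621648469913.

248621648469913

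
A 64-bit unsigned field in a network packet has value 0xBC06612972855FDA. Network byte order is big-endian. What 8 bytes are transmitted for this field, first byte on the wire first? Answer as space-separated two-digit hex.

Split into bytes (most-significant first): BC 06 61 29 72 85 5F DA.
Big-endian: lowest address holds the most-significant byte.
So the memory order matches the most-significant-first order: BC 06 61 29 72 85 5F DA.

BC 06 61 29 72 85 5F DA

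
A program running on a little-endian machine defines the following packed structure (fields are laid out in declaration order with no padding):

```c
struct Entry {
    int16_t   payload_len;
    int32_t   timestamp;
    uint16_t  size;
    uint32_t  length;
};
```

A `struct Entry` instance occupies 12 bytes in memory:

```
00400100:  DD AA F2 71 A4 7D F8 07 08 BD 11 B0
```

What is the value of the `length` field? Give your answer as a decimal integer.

2953952520

`length` follows `payload_len` (2 B), `timestamp` (4 B), `size` (2 B), so it starts at offset 2 + 4 + 2 = 8 and occupies 4 bytes.
Bytes at offsets 8..11: 08 BD 11 B0.
Little-endian: lowest address holds the least-significant byte.
Reassemble most-significant byte first: B0 11 BD 08 → 0xB011BD08.
0xB011BD08 = 2953952520.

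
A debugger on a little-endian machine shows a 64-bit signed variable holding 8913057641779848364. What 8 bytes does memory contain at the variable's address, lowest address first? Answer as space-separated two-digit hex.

8913057641779848364 in hexadecimal, padded to 64 bits, is 0x7BB18AB3A8DE64AC.
Split into bytes (most-significant first): 7B B1 8A B3 A8 DE 64 AC.
Little-endian: lowest address holds the least-significant byte.
So at ascending addresses the bytes are AC 64 DE A8 B3 8A B1 7B.

AC 64 DE A8 B3 8A B1 7B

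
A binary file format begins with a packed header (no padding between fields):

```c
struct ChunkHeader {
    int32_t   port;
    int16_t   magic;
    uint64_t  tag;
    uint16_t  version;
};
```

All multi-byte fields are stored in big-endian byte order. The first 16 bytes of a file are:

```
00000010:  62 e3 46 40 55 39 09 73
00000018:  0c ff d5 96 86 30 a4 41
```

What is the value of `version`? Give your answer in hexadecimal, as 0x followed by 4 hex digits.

`version` follows `port` (4 B), `magic` (2 B), `tag` (8 B), so it starts at offset 4 + 2 + 8 = 14 and occupies 2 bytes.
Bytes at offsets 14..15: A4 41.
Big-endian stores the most-significant byte at the lowest address.
The bytes are already most-significant first: 0xA441.

0xA441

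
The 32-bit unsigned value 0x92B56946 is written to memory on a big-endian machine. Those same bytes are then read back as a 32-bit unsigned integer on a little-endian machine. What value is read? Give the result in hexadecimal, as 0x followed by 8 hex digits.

Stored big-endian, the bytes at ascending addresses are 92 B5 69 46.
Read back as little-endian, the first byte is least significant, giving 0x4669B592.

0x4669B592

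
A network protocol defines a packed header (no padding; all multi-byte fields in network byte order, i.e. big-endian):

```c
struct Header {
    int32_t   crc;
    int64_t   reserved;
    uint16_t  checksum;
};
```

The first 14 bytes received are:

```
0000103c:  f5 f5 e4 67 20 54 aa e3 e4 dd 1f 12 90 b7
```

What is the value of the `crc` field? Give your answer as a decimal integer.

`crc` is the first field, at byte offset 0, occupying 4 bytes.
Bytes at offsets 0..3: F5 F5 E4 67.
In big-endian order the high byte comes first in memory.
The bytes are already most-significant first: 0xF5F5E467.
Top bit is set, so as a signed 32-bit value this is 0xF5F5E467 − 2^32 = -168434585.

-168434585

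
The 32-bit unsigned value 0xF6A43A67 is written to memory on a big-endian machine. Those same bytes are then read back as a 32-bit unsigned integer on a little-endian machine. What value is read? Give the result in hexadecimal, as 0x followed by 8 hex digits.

0x673AA4F6

Stored big-endian, the bytes at ascending addresses are F6 A4 3A 67.
Read back as little-endian, the first byte is least significant, giving 0x673AA4F6.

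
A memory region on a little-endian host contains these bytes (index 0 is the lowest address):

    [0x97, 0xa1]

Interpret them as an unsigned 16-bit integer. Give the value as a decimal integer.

Little-endian stores the least-significant byte at the lowest address.
Reassemble most-significant byte first: A1 97 → 0xA197.
0xA197 = 41367.

41367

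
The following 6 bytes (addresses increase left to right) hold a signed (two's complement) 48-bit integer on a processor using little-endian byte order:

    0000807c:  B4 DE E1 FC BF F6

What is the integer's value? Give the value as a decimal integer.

Little-endian stores the least-significant byte at the lowest address.
Reassemble most-significant byte first: F6 BF FC E1 DE B4 → 0xF6BFFCE1DEB4.
Top bit is set, so as a signed 48-bit value this is 0xF6BFFCE1DEB4 − 2^48 = -10170534863180.

-10170534863180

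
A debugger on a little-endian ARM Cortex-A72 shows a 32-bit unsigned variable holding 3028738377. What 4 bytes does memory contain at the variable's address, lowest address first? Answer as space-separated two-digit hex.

3028738377 in hexadecimal, padded to 32 bits, is 0xB486E149.
Split into bytes (most-significant first): B4 86 E1 49.
In little-endian order the low byte comes first in memory.
So at ascending addresses the bytes are 49 E1 86 B4.

49 E1 86 B4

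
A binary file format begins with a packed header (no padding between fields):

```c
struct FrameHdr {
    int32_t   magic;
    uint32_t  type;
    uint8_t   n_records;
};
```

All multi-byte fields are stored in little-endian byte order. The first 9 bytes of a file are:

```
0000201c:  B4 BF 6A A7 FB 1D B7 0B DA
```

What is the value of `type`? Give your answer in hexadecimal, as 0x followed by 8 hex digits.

`type` follows `magic` (4 bytes), so it starts at byte offset 4 and occupies 4 bytes.
Bytes at offsets 4..7: FB 1D B7 0B.
Little-endian stores the least-significant byte at the lowest address.
Reassemble most-significant byte first: 0B B7 1D FB → 0x0BB71DFB.

0x0BB71DFB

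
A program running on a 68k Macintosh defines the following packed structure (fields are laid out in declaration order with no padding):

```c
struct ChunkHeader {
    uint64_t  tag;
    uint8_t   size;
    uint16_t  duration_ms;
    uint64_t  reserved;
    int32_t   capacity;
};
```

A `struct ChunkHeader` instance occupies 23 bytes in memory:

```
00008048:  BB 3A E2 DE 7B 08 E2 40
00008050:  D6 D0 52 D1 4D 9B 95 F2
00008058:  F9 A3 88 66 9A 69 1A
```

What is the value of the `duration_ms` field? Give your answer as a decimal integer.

53330

`duration_ms` follows `tag` (8 B), `size` (1 B), so it starts at offset 8 + 1 = 9 and occupies 2 bytes.
Bytes at offsets 9..10: D0 52.
Big-endian stores the most-significant byte at the lowest address.
The bytes are already most-significant first: 0xD052.
0xD052 = 53330.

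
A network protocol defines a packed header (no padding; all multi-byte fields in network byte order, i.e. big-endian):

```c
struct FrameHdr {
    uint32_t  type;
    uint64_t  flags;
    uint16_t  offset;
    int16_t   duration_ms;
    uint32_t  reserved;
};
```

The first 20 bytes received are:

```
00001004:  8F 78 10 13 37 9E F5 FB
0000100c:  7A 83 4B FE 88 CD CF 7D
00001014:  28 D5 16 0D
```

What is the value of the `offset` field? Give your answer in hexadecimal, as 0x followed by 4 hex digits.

0x88CD

`offset` follows `type` (4 B), `flags` (8 B), so it starts at offset 4 + 8 = 12 and occupies 2 bytes.
Bytes at offsets 12..13: 88 CD.
In big-endian order the high byte comes first in memory.
The bytes are already most-significant first: 0x88CD.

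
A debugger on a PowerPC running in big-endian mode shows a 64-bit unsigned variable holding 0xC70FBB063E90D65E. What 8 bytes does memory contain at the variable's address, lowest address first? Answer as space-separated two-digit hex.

Split into bytes (most-significant first): C7 0F BB 06 3E 90 D6 5E.
In big-endian order the high byte comes first in memory.
So the memory order matches the most-significant-first order: C7 0F BB 06 3E 90 D6 5E.

C7 0F BB 06 3E 90 D6 5E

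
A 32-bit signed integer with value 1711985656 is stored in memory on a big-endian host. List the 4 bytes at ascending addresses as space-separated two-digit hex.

1711985656 in hexadecimal, padded to 32 bits, is 0x660AD3F8.
Split into bytes (most-significant first): 66 0A D3 F8.
In big-endian order the high byte comes first in memory.
So the memory order matches the most-significant-first order: 66 0A D3 F8.

66 0A D3 F8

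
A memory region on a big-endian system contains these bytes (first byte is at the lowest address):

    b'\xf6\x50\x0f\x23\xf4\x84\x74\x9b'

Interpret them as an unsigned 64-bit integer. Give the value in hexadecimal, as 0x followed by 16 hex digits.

0xF6500F23F484749B

Big-endian: lowest address holds the most-significant byte.
The bytes are already most-significant first: 0xF6500F23F484749B.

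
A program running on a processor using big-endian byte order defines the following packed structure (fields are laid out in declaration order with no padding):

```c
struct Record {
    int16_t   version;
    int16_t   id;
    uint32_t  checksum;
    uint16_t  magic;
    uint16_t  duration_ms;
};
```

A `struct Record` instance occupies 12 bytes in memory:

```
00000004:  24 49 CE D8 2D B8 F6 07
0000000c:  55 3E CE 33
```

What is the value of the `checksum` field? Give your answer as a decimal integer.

`checksum` follows `version` (2 B), `id` (2 B), so it starts at offset 2 + 2 = 4 and occupies 4 bytes.
Bytes at offsets 4..7: 2D B8 F6 07.
In big-endian order the high byte comes first in memory.
The bytes are already most-significant first: 0x2DB8F607.
0x2DB8F607 = 767096327.

767096327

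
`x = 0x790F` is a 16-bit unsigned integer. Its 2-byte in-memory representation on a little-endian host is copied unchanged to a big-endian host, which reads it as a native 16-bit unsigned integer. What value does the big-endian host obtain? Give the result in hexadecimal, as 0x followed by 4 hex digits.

Stored little-endian, the bytes at ascending addresses are 0F 79.
Read back as big-endian, the last byte is least significant, giving 0x0F79.

0x0F79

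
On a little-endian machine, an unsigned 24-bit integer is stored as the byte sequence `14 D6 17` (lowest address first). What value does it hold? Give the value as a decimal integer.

In little-endian order the low byte comes first in memory.
Reassemble most-significant byte first: 17 D6 14 → 0x17D614.
0x17D614 = 1562132.

1562132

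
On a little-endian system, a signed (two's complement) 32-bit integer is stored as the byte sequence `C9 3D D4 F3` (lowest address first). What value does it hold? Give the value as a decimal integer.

-204194359

Little-endian stores the least-significant byte at the lowest address.
Reassemble most-significant byte first: F3 D4 3D C9 → 0xF3D43DC9.
Top bit is set, so as a signed 32-bit value this is 0xF3D43DC9 − 2^32 = -204194359.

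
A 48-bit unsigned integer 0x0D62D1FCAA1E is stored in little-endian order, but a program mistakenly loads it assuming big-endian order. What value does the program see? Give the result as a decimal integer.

Stored little-endian, the bytes at ascending addresses are 1E AA FC D1 62 0D.
Read back as big-endian, the last byte is least significant, giving 0x1EAAFCD1620D.
0x1EAAFCD1620D = 33719734854157.

33719734854157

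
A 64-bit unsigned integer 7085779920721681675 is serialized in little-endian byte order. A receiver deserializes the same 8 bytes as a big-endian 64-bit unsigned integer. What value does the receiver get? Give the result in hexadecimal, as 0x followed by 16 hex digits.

0x0B1D36BB4BBF5562

7085779920721681675 in 64-bit hexadecimal is 0x6255BF4BBB361D0B.
Stored little-endian, the bytes at ascending addresses are 0B 1D 36 BB 4B BF 55 62.
Read back as big-endian, the last byte is least significant, giving 0x0B1D36BB4BBF5562.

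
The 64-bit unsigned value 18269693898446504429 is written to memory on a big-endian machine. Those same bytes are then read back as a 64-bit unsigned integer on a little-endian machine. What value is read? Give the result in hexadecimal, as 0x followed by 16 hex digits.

18269693898446504429 in 64-bit hexadecimal is 0xFD8AFDCDBC0681ED.
Stored big-endian, the bytes at ascending addresses are FD 8A FD CD BC 06 81 ED.
Read back as little-endian, the first byte is least significant, giving 0xED8106BCCDFD8AFD.

0xED8106BCCDFD8AFD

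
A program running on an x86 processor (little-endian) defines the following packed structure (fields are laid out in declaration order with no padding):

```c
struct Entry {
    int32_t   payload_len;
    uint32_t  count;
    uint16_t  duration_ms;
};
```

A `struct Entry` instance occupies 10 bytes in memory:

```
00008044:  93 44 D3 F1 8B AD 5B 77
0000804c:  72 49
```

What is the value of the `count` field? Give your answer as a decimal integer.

2002496907

`count` follows `payload_len` (4 bytes), so it starts at byte offset 4 and occupies 4 bytes.
Bytes at offsets 4..7: 8B AD 5B 77.
Little-endian stores the least-significant byte at the lowest address.
Reassemble most-significant byte first: 77 5B AD 8B → 0x775BAD8B.
0x775BAD8B = 2002496907.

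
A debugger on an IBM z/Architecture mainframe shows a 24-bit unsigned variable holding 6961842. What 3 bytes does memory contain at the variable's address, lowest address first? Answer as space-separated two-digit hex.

6961842 in hexadecimal, padded to 24 bits, is 0x6A3AB2.
Split into bytes (most-significant first): 6A 3A B2.
Big-endian stores the most-significant byte at the lowest address.
So the memory order matches the most-significant-first order: 6A 3A B2.

6A 3A B2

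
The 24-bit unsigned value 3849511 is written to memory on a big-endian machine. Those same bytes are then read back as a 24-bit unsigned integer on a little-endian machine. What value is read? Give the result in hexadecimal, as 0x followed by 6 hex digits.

0x27BD3A

3849511 in 24-bit hexadecimal is 0x3ABD27.
Stored big-endian, the bytes at ascending addresses are 3A BD 27.
Read back as little-endian, the first byte is least significant, giving 0x27BD3A.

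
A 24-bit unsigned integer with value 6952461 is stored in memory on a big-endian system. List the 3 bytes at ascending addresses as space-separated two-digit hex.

6A 16 0D

6952461 in hexadecimal, padded to 24 bits, is 0x6A160D.
Split into bytes (most-significant first): 6A 16 0D.
Big-endian: lowest address holds the most-significant byte.
So the memory order matches the most-significant-first order: 6A 16 0D.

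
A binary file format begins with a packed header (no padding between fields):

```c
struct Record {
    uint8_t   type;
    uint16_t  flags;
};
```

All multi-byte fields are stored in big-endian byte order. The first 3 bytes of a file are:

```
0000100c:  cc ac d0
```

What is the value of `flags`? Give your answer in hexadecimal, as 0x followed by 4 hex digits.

`flags` follows `type` (1 byte), so it starts at byte offset 1 and occupies 2 bytes.
Bytes at offsets 1..2: AC D0.
Big-endian: lowest address holds the most-significant byte.
The bytes are already most-significant first: 0xACD0.

0xACD0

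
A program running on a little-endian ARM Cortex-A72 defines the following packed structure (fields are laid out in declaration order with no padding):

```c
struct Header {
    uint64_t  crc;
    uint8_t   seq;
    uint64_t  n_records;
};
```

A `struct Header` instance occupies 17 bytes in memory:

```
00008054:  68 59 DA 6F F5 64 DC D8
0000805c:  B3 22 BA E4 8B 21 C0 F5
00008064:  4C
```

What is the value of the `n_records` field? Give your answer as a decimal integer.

5545549766490110498

`n_records` follows `crc` (8 B), `seq` (1 B), so it starts at offset 8 + 1 = 9 and occupies 8 bytes.
Bytes at offsets 9..16: 22 BA E4 8B 21 C0 F5 4C.
In little-endian order the low byte comes first in memory.
Reassemble most-significant byte first: 4C F5 C0 21 8B E4 BA 22 → 0x4CF5C0218BE4BA22.
0x4CF5C0218BE4BA22 = 5545549766490110498.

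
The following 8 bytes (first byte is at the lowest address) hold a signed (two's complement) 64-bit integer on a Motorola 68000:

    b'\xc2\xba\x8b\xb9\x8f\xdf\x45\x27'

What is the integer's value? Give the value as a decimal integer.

-4415062855584365273

Big-endian stores the most-significant byte at the lowest address.
The bytes are already most-significant first: 0xC2BA8BB98FDF4527.
Top bit is set, so as a signed 64-bit value this is 0xC2BA8BB98FDF4527 − 2^64 = -4415062855584365273.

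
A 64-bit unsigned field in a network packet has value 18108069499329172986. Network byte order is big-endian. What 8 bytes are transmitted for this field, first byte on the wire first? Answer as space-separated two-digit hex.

18108069499329172986 in hexadecimal, padded to 64 bits, is 0xFB4CC944DB99D5FA.
Split into bytes (most-significant first): FB 4C C9 44 DB 99 D5 FA.
Big-endian stores the most-significant byte at the lowest address.
So the memory order matches the most-significant-first order: FB 4C C9 44 DB 99 D5 FA.

FB 4C C9 44 DB 99 D5 FA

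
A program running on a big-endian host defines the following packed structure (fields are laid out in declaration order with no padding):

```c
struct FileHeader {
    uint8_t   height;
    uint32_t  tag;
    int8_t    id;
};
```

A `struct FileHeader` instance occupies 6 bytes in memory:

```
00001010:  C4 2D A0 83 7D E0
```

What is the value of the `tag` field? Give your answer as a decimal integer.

765494141

`tag` follows `height` (1 byte), so it starts at byte offset 1 and occupies 4 bytes.
Bytes at offsets 1..4: 2D A0 83 7D.
In big-endian order the high byte comes first in memory.
The bytes are already most-significant first: 0x2DA0837D.
0x2DA0837D = 765494141.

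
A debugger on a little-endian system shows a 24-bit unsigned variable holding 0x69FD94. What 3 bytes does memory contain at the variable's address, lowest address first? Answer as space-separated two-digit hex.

Split into bytes (most-significant first): 69 FD 94.
Little-endian: lowest address holds the least-significant byte.
So at ascending addresses the bytes are 94 FD 69.

94 FD 69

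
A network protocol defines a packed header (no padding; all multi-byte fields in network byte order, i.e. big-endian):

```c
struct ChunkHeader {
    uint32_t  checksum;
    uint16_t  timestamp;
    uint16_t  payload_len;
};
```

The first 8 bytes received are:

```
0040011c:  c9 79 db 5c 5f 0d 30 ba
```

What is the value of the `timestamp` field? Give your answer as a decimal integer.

24333

`timestamp` follows `checksum` (4 bytes), so it starts at byte offset 4 and occupies 2 bytes.
Bytes at offsets 4..5: 5F 0D.
Big-endian: lowest address holds the most-significant byte.
The bytes are already most-significant first: 0x5F0D.
0x5F0D = 24333.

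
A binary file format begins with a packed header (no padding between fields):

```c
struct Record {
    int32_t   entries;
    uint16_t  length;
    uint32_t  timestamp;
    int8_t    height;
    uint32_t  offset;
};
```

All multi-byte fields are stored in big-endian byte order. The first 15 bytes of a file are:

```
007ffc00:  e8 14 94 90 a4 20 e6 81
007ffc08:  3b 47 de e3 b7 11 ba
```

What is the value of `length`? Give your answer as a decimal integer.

42016

`length` follows `entries` (4 bytes), so it starts at byte offset 4 and occupies 2 bytes.
Bytes at offsets 4..5: A4 20.
Big-endian stores the most-significant byte at the lowest address.
The bytes are already most-significant first: 0xA420.
0xA420 = 42016.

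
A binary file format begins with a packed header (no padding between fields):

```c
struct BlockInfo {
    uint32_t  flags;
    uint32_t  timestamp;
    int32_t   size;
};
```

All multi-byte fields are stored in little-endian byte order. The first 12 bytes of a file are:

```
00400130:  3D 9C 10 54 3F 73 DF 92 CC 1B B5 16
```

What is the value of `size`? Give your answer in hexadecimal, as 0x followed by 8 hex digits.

`size` follows `flags` (4 B), `timestamp` (4 B), so it starts at offset 4 + 4 = 8 and occupies 4 bytes.
Bytes at offsets 8..11: CC 1B B5 16.
Little-endian stores the least-significant byte at the lowest address.
Reassemble most-significant byte first: 16 B5 1B CC → 0x16B51BCC.

0x16B51BCC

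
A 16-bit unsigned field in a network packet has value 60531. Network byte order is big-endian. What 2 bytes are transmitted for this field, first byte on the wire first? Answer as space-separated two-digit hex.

EC 73

60531 in hexadecimal, padded to 16 bits, is 0xEC73.
Split into bytes (most-significant first): EC 73.
Big-endian stores the most-significant byte at the lowest address.
So the memory order matches the most-significant-first order: EC 73.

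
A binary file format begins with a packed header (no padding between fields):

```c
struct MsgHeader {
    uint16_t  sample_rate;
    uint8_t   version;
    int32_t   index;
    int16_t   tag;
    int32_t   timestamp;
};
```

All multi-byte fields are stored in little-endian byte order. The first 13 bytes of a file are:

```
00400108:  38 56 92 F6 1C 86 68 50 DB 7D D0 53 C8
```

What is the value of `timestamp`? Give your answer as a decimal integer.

`timestamp` follows `sample_rate` (2 B), `version` (1 B), `index` (4 B), `tag` (2 B), so it starts at offset 2 + 1 + 4 + 2 = 9 and occupies 4 bytes.
Bytes at offsets 9..12: 7D D0 53 C8.
Little-endian stores the least-significant byte at the lowest address.
Reassemble most-significant byte first: C8 53 D0 7D → 0xC853D07D.
Top bit is set, so as a signed 32-bit value this is 0xC853D07D − 2^32 = -934031235.

-934031235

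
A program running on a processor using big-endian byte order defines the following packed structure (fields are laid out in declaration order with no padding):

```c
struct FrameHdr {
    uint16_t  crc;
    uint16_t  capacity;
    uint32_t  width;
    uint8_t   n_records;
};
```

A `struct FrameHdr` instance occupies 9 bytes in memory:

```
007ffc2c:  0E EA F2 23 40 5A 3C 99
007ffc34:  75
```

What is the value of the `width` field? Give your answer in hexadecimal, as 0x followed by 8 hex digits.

0x405A3C99

`width` follows `crc` (2 B), `capacity` (2 B), so it starts at offset 2 + 2 = 4 and occupies 4 bytes.
Bytes at offsets 4..7: 40 5A 3C 99.
Big-endian: lowest address holds the most-significant byte.
The bytes are already most-significant first: 0x405A3C99.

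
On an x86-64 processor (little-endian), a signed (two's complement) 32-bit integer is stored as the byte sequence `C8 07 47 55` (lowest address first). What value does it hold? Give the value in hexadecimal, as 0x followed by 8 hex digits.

0x554707C8

Little-endian: lowest address holds the least-significant byte.
Reassemble most-significant byte first: 55 47 07 C8 → 0x554707C8.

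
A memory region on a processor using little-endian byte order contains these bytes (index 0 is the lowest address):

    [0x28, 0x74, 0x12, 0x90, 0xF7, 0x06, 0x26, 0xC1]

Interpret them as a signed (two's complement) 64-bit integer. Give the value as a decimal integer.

Little-endian: lowest address holds the least-significant byte.
Reassemble most-significant byte first: C1 26 06 F7 90 12 74 28 → 0xC12606F790127428.
Top bit is set, so as a signed 64-bit value this is 0xC12606F790127428 − 2^64 = -4528924714930637784.

-4528924714930637784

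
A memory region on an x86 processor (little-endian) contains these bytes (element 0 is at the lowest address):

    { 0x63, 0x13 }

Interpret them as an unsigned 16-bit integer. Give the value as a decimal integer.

4963

Little-endian stores the least-significant byte at the lowest address.
Reassemble most-significant byte first: 13 63 → 0x1363.
0x1363 = 4963.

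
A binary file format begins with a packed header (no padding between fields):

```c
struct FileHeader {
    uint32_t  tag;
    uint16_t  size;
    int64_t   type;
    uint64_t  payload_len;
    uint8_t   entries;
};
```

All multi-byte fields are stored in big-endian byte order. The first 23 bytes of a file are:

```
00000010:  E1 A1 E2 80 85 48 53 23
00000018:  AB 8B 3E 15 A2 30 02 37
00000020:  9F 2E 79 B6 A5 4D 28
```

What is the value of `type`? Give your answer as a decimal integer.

`type` follows `tag` (4 B), `size` (2 B), so it starts at offset 4 + 2 = 6 and occupies 8 bytes.
Bytes at offsets 6..13: 53 23 AB 8B 3E 15 A2 30.
In big-endian order the high byte comes first in memory.
The bytes are already most-significant first: 0x5323AB8B3E15A230.
0x5323AB8B3E15A230 = 5990820543863300656.

5990820543863300656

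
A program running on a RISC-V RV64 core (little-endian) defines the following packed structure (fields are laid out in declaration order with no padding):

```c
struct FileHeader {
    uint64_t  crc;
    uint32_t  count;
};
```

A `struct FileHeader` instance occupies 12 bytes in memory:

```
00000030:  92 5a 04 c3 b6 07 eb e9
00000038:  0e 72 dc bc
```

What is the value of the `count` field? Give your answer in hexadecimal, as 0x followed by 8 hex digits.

`count` follows `crc` (8 bytes), so it starts at byte offset 8 and occupies 4 bytes.
Bytes at offsets 8..11: 0E 72 DC BC.
In little-endian order the low byte comes first in memory.
Reassemble most-significant byte first: BC DC 72 0E → 0xBCDC720E.

0xBCDC720E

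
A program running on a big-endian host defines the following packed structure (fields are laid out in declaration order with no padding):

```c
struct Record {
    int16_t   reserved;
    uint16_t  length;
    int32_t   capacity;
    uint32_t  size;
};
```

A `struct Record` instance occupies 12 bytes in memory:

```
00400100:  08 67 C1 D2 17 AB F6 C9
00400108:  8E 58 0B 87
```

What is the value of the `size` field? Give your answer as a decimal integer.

`size` follows `reserved` (2 B), `length` (2 B), `capacity` (4 B), so it starts at offset 2 + 2 + 4 = 8 and occupies 4 bytes.
Bytes at offsets 8..11: 8E 58 0B 87.
Big-endian stores the most-significant byte at the lowest address.
The bytes are already most-significant first: 0x8E580B87.
0x8E580B87 = 2388134791.

2388134791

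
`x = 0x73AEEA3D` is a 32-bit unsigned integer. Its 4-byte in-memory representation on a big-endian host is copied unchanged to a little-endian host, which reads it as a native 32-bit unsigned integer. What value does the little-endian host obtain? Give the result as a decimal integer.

1038790259

Stored big-endian, the bytes at ascending addresses are 73 AE EA 3D.
Read back as little-endian, the first byte is least significant, giving 0x3DEAAE73.
0x3DEAAE73 = 1038790259.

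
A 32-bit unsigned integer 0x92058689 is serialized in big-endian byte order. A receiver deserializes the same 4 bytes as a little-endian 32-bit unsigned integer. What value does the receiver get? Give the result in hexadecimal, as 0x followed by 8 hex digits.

0x89860592

Stored big-endian, the bytes at ascending addresses are 92 05 86 89.
Read back as little-endian, the first byte is least significant, giving 0x89860592.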